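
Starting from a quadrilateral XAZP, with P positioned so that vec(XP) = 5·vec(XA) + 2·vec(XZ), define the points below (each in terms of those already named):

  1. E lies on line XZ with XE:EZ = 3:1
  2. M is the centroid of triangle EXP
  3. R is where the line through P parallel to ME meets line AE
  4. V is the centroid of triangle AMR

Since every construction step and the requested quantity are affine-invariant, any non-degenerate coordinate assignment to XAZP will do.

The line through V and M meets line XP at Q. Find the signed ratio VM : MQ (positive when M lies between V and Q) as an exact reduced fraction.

VM:MQ = 98/85

Work in coordinates with X = (0, 0), A = (1, 0), Z = (0, 1), P = (5, 2).
1. E lies on line XZ with XE:EZ = 3:1 ⇒ E = (0, 3/4)
2. M is the centroid of triangle EXP ⇒ M = (5/3, 11/12)
3. R is where the line through P parallel to ME meets line AE ⇒ R = (-15/17, 24/17)
4. V is the centroid of triangle AMR ⇒ V = (91/153, 475/612)
line VM meets XP at Q = (1145/441, 458/441)
M = V + t·(Q−V) with t = 98/183, so VM:MQ = 98/183:85/183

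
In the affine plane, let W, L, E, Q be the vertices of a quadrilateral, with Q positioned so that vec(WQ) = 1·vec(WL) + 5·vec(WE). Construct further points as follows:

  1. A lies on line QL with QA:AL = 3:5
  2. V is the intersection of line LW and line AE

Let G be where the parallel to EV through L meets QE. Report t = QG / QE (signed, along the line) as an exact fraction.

t = 8/3

Choose coordinates W = (0, 0), L = (1, 0), E = (0, 1), Q = (1, 5).
1. A lies on line QL with QA:AL = 3:5 ⇒ A = (1, 25/8)
2. V is the intersection of line LW and line AE ⇒ V = (-8/17, 0)
through L parallel to EV: direction (-8/17, -1); meets QE at G = (-5/3, -17/3)
G = Q + t·(E−Q) with t = 8/3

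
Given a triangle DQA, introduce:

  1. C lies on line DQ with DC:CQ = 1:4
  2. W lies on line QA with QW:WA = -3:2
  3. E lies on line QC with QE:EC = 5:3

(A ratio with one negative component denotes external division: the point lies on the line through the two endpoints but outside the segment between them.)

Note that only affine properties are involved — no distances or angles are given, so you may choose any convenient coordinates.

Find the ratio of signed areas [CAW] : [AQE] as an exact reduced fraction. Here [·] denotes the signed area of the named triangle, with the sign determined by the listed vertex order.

Work in coordinates with D = (0, 0), Q = (1, 0), A = (0, 1).
1. C lies on line DQ with DC:CQ = 1:4 ⇒ C = (1/5, 0)
2. W lies on line QA with QW:WA = -3:2 ⇒ W = (-2, 3)
3. E lies on line QC with QE:EC = 5:3 ⇒ E = (1/2, 0)
2·[CAW] = 8/5, 2·[AQE] = -1/2
[CAW]:[AQE] = 8/5:-1/2 = -16/5

[CAW]:[AQE] = -16/5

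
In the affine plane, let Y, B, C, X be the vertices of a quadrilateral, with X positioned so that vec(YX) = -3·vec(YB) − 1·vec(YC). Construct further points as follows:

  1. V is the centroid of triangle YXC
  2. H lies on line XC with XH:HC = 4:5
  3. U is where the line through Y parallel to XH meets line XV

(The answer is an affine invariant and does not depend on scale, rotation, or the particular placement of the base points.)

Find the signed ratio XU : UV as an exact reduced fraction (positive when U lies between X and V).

Choose coordinates Y = (0, 0), B = (1, 0), C = (0, 1), X = (-3, -1).
1. V is the centroid of triangle YXC ⇒ V = (-1, 0)
2. H lies on line XC with XH:HC = 4:5 ⇒ H = (-5/3, -1/9)
3. U is where the line through Y parallel to XH meets line XV ⇒ U = (3, 2)
U = X + t·(V−X) with t = 3, so XU:UV = t:(1−t) = 3:-2

XU:UV = -3/2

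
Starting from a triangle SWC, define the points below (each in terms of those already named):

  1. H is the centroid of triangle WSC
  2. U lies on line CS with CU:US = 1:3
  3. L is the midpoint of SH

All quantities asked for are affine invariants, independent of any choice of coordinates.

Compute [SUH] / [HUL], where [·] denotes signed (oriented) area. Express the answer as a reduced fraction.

Assign S = (0, 0), W = (1, 0), C = (0, 1) — the answer is frame-independent, so this choice is without loss of generality.
1. H is the centroid of triangle WSC ⇒ H = (1/3, 1/3)
2. U lies on line CS with CU:US = 1:3 ⇒ U = (0, 3/4)
3. L is the midpoint of SH ⇒ L = (1/6, 1/6)
2·[SUH] = -1/4, 2·[HUL] = 1/8
[SUH]:[HUL] = -1/4:1/8 = -2

[SUH]:[HUL] = -2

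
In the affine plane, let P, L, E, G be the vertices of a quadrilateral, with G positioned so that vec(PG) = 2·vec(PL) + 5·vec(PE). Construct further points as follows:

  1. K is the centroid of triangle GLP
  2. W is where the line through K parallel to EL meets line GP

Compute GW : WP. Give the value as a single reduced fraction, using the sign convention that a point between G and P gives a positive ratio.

GW:WP = 13/8

Set P = (0, 0), L = (1, 0), E = (0, 1), G = (2, 5); any affine frame gives the same invariant.
1. K is the centroid of triangle GLP ⇒ K = (1, 5/3)
2. W is where the line through K parallel to EL meets line GP ⇒ W = (16/21, 40/21)
W = G + t·(P−G) with t = 13/21, so GW:WP = t:(1−t) = 13/21:8/21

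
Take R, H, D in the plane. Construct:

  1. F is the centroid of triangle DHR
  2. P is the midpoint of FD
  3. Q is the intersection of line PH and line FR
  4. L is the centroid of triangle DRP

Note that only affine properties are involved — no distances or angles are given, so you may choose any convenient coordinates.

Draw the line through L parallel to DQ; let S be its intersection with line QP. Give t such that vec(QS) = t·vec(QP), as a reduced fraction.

Set R = (0, 0), H = (1, 0), D = (0, 1); any affine frame gives the same invariant.
1. F is the centroid of triangle DHR ⇒ F = (1/3, 1/3)
2. P is the midpoint of FD ⇒ P = (1/6, 2/3)
3. Q is the intersection of line PH and line FR ⇒ Q = (4/9, 4/9)
4. L is the centroid of triangle DRP ⇒ L = (1/18, 5/9)
through L parallel to DQ: direction (4/9, -5/9); meets QP at S = (-7/18, 10/9)
S = Q + t·(P−Q) with t = 3

t = 3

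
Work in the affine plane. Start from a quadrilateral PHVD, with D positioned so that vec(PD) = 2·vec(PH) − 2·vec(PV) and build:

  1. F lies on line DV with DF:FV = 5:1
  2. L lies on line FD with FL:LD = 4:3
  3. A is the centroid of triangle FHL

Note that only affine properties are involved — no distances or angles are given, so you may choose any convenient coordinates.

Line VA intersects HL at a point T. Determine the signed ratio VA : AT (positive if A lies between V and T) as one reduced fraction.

Work in coordinates with P = (0, 0), H = (1, 0), V = (0, 1), D = (2, -2).
1. F lies on line DV with DF:FV = 5:1 ⇒ F = (1/3, 1/2)
2. L lies on line FD with FL:LD = 4:3 ⇒ L = (9/7, -13/14)
3. A is the centroid of triangle FHL ⇒ A = (55/63, -1/7)
line VA meets HL at T = (495/427, -221/427)
A = V + t·(T−V) with t = 61/81, so VA:AT = 61/81:20/81

VA:AT = 61/20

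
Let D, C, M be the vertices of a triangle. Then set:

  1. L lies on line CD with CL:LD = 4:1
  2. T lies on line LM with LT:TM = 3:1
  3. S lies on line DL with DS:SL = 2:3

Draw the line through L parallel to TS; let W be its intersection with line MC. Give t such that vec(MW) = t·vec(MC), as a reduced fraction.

t = 1/6

Assign D = (0, 0), C = (1, 0), M = (0, 1) — the answer is frame-independent, so this choice is without loss of generality.
1. L lies on line CD with CL:LD = 4:1 ⇒ L = (1/5, 0)
2. T lies on line LM with LT:TM = 3:1 ⇒ T = (1/20, 3/4)
3. S lies on line DL with DS:SL = 2:3 ⇒ S = (2/25, 0)
through L parallel to TS: direction (3/100, -3/4); meets MC at W = (1/6, 5/6)
W = M + t·(C−M) with t = 1/6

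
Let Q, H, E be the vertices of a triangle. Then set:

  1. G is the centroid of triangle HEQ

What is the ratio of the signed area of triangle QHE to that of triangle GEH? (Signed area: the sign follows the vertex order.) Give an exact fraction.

[QHE]:[GEH] = -3

Work in coordinates with Q = (0, 0), H = (1, 0), E = (0, 1).
1. G is the centroid of triangle HEQ ⇒ G = (1/3, 1/3)
2·[QHE] = 1, 2·[GEH] = -1/3
[QHE]:[GEH] = 1:-1/3 = -3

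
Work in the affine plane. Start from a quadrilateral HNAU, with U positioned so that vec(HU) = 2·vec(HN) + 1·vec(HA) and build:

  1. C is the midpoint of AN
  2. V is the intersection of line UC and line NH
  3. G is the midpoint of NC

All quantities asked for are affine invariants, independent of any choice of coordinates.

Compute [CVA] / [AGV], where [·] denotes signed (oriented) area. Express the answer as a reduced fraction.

Assign H = (0, 0), N = (1, 0), A = (0, 1), U = (2, 1) — the answer is frame-independent, so this choice is without loss of generality.
1. C is the midpoint of AN ⇒ C = (1/2, 1/2)
2. V is the intersection of line UC and line NH ⇒ V = (-1, 0)
3. G is the midpoint of NC ⇒ G = (3/4, 1/4)
2·[CVA] = -1, 2·[AGV] = -3/2
[CVA]:[AGV] = -1:-3/2 = 2/3

[CVA]:[AGV] = 2/3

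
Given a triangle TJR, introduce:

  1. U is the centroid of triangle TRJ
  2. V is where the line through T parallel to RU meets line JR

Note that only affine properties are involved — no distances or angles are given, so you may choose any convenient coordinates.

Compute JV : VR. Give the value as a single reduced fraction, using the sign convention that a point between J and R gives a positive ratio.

JV:VR = -2

Set T = (0, 0), J = (1, 0), R = (0, 1); any affine frame gives the same invariant.
1. U is the centroid of triangle TRJ ⇒ U = (1/3, 1/3)
2. V is where the line through T parallel to RU meets line JR ⇒ V = (-1, 2)
V = J + t·(R−J) with t = 2, so JV:VR = t:(1−t) = 2:-1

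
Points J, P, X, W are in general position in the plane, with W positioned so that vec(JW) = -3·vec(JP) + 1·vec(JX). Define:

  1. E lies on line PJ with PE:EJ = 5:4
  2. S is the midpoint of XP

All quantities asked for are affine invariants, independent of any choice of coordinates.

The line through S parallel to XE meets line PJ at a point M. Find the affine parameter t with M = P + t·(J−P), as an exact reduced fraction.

t = 5/18

Work in coordinates with J = (0, 0), P = (1, 0), X = (0, 1), W = (-3, 1).
1. E lies on line PJ with PE:EJ = 5:4 ⇒ E = (4/9, 0)
2. S is the midpoint of XP ⇒ S = (1/2, 1/2)
through S parallel to XE: direction (4/9, -1); meets PJ at M = (13/18, 0)
M = P + t·(J−P) with t = 5/18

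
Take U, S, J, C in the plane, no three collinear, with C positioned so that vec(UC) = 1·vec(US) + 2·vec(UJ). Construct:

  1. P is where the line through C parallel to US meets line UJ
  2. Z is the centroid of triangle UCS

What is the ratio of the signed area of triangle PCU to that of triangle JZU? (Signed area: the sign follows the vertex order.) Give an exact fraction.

[PCU]:[JZU] = 3

Choose coordinates U = (0, 0), S = (1, 0), J = (0, 1), C = (1, 2).
1. P is where the line through C parallel to US meets line UJ ⇒ P = (0, 2)
2. Z is the centroid of triangle UCS ⇒ Z = (2/3, 2/3)
2·[PCU] = -2, 2·[JZU] = -2/3
[PCU]:[JZU] = -2:-2/3 = 3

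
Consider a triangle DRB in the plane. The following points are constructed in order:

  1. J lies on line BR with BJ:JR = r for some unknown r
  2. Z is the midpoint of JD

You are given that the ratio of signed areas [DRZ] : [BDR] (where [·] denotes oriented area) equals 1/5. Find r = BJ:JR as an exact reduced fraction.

Assign D = (0, 0), R = (1, 0), B = (0, 1) — the answer is frame-independent, so this choice is without loss of generality.
1. With BJ:JR = r, write λ = r/(r+1) so J = B + λ·(R−B); J is affine-linear in λ
2. Z is the midpoint of JD ⇒ Z is an affine combination of earlier points and hence also affine-linear in λ
Every point depending on J is an affine combination of J and λ-independent points, so each such coordinate is linear in λ; the λ² term in each signed area is a multiple of (R−B)×(R−B) = 0, so 2·[DRZ] and 2·[BDR] are each linear in λ. Evaluating at λ=0 and λ=1:
  2·[DRZ] = -1/2·λ + 1/2,   2·[BDR] = 1
So [DRZ]:[BDR] = (-1/2·λ + 1/2) / (1). Setting this equal to 1/5:
  -1/2·λ + 1/2 = 1/5·(1)  ⇒  λ = 3/5
Then r = λ/(1−λ) = (3/5)/(2/5) = 3/2. Check: with r = 3/2, J = (3/5, 2/5) and [DRZ]:[BDR] = 1/5 as required.

r = 3/2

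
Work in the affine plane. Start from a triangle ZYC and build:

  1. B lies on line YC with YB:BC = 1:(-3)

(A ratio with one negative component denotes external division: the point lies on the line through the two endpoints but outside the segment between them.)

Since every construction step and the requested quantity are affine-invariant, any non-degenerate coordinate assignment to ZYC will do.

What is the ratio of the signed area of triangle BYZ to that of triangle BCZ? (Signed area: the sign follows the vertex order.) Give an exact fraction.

[BYZ]:[BCZ] = 1/3

Choose coordinates Z = (0, 0), Y = (1, 0), C = (0, 1).
1. B lies on line YC with YB:BC = 1:(-3) ⇒ B = (3/2, -1/2)
2·[BYZ] = 1/2, 2·[BCZ] = 3/2
[BYZ]:[BCZ] = 1/2:3/2 = 1/3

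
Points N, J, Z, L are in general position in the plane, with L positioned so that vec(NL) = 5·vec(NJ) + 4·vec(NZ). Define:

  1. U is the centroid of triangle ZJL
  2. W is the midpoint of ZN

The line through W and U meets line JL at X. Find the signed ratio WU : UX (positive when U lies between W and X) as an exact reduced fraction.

WU:UX = 5/4

Work in coordinates with N = (0, 0), J = (1, 0), Z = (0, 1), L = (5, 4).
1. U is the centroid of triangle ZJL ⇒ U = (2, 5/3)
2. W is the midpoint of ZN ⇒ W = (0, 1/2)
line WU meets JL at X = (18/5, 13/5)
U = W + t·(X−W) with t = 5/9, so WU:UX = 5/9:4/9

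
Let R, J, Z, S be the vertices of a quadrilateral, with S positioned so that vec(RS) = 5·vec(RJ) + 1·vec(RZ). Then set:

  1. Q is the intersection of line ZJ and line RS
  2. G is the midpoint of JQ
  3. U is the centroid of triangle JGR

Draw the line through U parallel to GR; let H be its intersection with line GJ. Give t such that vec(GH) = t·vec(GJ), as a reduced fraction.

Assign R = (0, 0), J = (1, 0), Z = (0, 1), S = (5, 1) — the answer is frame-independent, so this choice is without loss of generality.
1. Q is the intersection of line ZJ and line RS ⇒ Q = (5/6, 1/6)
2. G is the midpoint of JQ ⇒ G = (11/12, 1/12)
3. U is the centroid of triangle JGR ⇒ U = (23/36, 1/36)
through U parallel to GR: direction (-11/12, -1/12); meets GJ at H = (17/18, 1/18)
H = G + t·(J−G) with t = 1/3

t = 1/3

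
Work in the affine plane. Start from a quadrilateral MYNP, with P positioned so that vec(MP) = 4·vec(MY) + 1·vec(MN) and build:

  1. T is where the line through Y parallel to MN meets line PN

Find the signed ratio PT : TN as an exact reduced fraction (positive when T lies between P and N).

PT:TN = 3

Set M = (0, 0), Y = (1, 0), N = (0, 1), P = (4, 1); any affine frame gives the same invariant.
1. T is where the line through Y parallel to MN meets line PN ⇒ T = (1, 1)
T = P + t·(N−P) with t = 3/4, so PT:TN = t:(1−t) = 3/4:1/4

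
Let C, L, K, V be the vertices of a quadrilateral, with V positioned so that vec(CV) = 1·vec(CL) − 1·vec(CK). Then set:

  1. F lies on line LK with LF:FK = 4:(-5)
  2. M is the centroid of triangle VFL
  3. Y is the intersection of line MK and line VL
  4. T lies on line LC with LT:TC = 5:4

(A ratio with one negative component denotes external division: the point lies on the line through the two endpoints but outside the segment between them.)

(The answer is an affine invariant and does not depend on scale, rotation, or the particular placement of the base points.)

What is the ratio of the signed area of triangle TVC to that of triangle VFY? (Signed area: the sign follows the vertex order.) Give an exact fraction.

[TVC]:[VFY] = -7/54

Choose coordinates C = (0, 0), L = (1, 0), K = (0, 1), V = (1, -1).
1. F lies on line LK with LF:FK = 4:(-5) ⇒ F = (5, -4)
2. M is the centroid of triangle VFL ⇒ M = (7/3, -5/3)
3. Y is the intersection of line MK and line VL ⇒ Y = (1, -1/7)
4. T lies on line LC with LT:TC = 5:4 ⇒ T = (4/9, 0)
2·[TVC] = -4/9, 2·[VFY] = 24/7
[TVC]:[VFY] = -4/9:24/7 = -7/54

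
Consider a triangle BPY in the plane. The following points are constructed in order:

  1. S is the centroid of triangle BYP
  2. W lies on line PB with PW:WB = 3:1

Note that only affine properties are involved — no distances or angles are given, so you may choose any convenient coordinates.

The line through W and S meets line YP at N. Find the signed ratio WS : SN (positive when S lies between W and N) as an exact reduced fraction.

WS:SN = 5/4

Work in coordinates with B = (0, 0), P = (1, 0), Y = (0, 1).
1. S is the centroid of triangle BYP ⇒ S = (1/3, 1/3)
2. W lies on line PB with PW:WB = 3:1 ⇒ W = (1/4, 0)
line WS meets YP at N = (2/5, 3/5)
S = W + t·(N−W) with t = 5/9, so WS:SN = 5/9:4/9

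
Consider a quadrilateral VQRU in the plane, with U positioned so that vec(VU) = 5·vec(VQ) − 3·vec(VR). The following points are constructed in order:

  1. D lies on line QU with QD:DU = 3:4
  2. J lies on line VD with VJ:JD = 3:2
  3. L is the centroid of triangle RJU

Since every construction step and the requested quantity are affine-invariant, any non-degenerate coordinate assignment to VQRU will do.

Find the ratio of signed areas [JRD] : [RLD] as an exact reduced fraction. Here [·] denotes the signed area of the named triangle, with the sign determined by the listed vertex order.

[JRD]:[RLD] = -19/3

Set V = (0, 0), Q = (1, 0), R = (0, 1), U = (5, -3); any affine frame gives the same invariant.
1. D lies on line QU with QD:DU = 3:4 ⇒ D = (19/7, -9/7)
2. J lies on line VD with VJ:JD = 3:2 ⇒ J = (57/35, -27/35)
3. L is the centroid of triangle RJU ⇒ L = (232/105, -97/105)
2·[JRD] = -38/35, 2·[RLD] = 6/35
[JRD]:[RLD] = -38/35:6/35 = -19/3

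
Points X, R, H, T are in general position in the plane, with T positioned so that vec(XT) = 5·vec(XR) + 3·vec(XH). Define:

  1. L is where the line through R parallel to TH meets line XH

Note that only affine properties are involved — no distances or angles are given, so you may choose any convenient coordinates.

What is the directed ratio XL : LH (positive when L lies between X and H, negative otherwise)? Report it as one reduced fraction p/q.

Work in coordinates with X = (0, 0), R = (1, 0), H = (0, 1), T = (5, 3).
1. L is where the line through R parallel to TH meets line XH ⇒ L = (0, -2/5)
L = X + t·(H−X) with t = -2/5, so XL:LH = t:(1−t) = -2/5:7/5

XL:LH = -2/7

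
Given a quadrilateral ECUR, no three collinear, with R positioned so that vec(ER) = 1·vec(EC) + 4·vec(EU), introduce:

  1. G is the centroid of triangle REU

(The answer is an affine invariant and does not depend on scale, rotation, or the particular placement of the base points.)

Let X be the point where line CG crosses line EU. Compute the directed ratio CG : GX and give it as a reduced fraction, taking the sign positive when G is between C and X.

CG:GX = 2

Work in coordinates with E = (0, 0), C = (1, 0), U = (0, 1), R = (1, 4).
1. G is the centroid of triangle REU ⇒ G = (1/3, 5/3)
line CG meets EU at X = (0, 5/2)
G = C + t·(X−C) with t = 2/3, so CG:GX = 2/3:1/3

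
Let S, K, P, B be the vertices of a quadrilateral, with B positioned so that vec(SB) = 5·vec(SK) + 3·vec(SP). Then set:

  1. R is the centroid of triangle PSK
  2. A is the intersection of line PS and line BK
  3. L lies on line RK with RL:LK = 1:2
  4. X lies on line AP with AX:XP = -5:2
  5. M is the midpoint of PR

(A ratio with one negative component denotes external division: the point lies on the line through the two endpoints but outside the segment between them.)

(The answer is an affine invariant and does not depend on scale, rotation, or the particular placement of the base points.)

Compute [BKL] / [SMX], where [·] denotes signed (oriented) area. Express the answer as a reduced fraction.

[BKL]:[SMX] = -80/13

Assign S = (0, 0), K = (1, 0), P = (0, 1), B = (5, 3) — the answer is frame-independent, so this choice is without loss of generality.
1. R is the centroid of triangle PSK ⇒ R = (1/3, 1/3)
2. A is the intersection of line PS and line BK ⇒ A = (0, -3/4)
3. L lies on line RK with RL:LK = 1:2 ⇒ L = (5/9, 2/9)
4. X lies on line AP with AX:XP = -5:2 ⇒ X = (0, 13/6)
5. M is the midpoint of PR ⇒ M = (1/6, 2/3)
2·[BKL] = -20/9, 2·[SMX] = 13/36
[BKL]:[SMX] = -20/9:13/36 = -80/13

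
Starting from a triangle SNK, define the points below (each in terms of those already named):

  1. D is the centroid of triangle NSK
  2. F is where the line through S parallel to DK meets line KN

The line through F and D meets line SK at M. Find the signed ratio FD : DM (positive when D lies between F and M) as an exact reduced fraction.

Assign S = (0, 0), N = (1, 0), K = (0, 1) — the answer is frame-independent, so this choice is without loss of generality.
1. D is the centroid of triangle NSK ⇒ D = (1/3, 1/3)
2. F is where the line through S parallel to DK meets line KN ⇒ F = (-1, 2)
line FD meets SK at M = (0, 3/4)
D = F + t·(M−F) with t = 4/3, so FD:DM = 4/3:-1/3

FD:DM = -4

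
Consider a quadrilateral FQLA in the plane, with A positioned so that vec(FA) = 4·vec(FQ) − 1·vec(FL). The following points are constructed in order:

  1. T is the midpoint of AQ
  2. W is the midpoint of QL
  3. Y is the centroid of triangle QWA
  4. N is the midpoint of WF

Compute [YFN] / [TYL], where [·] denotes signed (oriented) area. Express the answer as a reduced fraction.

[YFN]:[TYL] = 3

Choose coordinates F = (0, 0), Q = (1, 0), L = (0, 1), A = (4, -1).
1. T is the midpoint of AQ ⇒ T = (5/2, -1/2)
2. W is the midpoint of QL ⇒ W = (1/2, 1/2)
3. Y is the centroid of triangle QWA ⇒ Y = (11/6, -1/6)
4. N is the midpoint of WF ⇒ N = (1/4, 1/4)
2·[YFN] = -1/2, 2·[TYL] = -1/6
[YFN]:[TYL] = -1/2:-1/6 = 3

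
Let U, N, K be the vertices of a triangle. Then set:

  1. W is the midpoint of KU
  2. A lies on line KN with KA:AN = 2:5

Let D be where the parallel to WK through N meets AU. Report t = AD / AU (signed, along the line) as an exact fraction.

Set U = (0, 0), N = (1, 0), K = (0, 1); any affine frame gives the same invariant.
1. W is the midpoint of KU ⇒ W = (0, 1/2)
2. A lies on line KN with KA:AN = 2:5 ⇒ A = (2/7, 5/7)
through N parallel to WK: direction (0, 1/2); meets AU at D = (1, 5/2)
D = A + t·(U−A) with t = -5/2

t = -5/2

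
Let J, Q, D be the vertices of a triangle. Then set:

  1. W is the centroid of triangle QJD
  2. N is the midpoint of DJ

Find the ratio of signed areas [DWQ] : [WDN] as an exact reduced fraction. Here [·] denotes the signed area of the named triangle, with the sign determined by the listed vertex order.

Choose coordinates J = (0, 0), Q = (1, 0), D = (0, 1).
1. W is the centroid of triangle QJD ⇒ W = (1/3, 1/3)
2. N is the midpoint of DJ ⇒ N = (0, 1/2)
2·[DWQ] = 1/3, 2·[WDN] = 1/6
[DWQ]:[WDN] = 1/3:1/6 = 2

[DWQ]:[WDN] = 2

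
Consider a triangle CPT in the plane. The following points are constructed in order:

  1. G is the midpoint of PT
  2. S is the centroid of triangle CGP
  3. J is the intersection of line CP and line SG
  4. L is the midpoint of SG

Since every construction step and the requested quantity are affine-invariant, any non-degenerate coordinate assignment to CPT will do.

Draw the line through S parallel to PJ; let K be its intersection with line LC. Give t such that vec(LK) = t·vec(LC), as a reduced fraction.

t = 1/2

Work in coordinates with C = (0, 0), P = (1, 0), T = (0, 1).
1. G is the midpoint of PT ⇒ G = (1/2, 1/2)
2. S is the centroid of triangle CGP ⇒ S = (1/2, 1/6)
3. J is the intersection of line CP and line SG ⇒ J = (1/2, 0)
4. L is the midpoint of SG ⇒ L = (1/2, 1/3)
through S parallel to PJ: direction (-1/2, 0); meets LC at K = (1/4, 1/6)
K = L + t·(C−L) with t = 1/2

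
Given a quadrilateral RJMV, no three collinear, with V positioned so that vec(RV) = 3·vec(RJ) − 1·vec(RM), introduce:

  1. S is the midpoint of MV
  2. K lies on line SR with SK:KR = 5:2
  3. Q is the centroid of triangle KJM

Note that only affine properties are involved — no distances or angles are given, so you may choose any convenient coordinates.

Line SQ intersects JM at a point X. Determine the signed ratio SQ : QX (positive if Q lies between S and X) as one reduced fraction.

Set R = (0, 0), J = (1, 0), M = (0, 1), V = (3, -1); any affine frame gives the same invariant.
1. S is the midpoint of MV ⇒ S = (3/2, 0)
2. K lies on line SR with SK:KR = 5:2 ⇒ K = (3/7, 0)
3. Q is the centroid of triangle KJM ⇒ Q = (10/21, 1/3)
line SQ meets JM at X = (22/29, 7/29)
Q = S + t·(X−S) with t = 29/21, so SQ:QX = 29/21:-8/21

SQ:QX = -29/8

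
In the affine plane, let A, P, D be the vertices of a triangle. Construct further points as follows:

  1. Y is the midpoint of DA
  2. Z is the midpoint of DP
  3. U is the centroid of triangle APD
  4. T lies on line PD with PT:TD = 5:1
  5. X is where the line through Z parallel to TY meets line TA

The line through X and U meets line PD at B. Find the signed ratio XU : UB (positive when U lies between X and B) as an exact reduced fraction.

Assign A = (0, 0), P = (1, 0), D = (0, 1) — the answer is frame-independent, so this choice is without loss of generality.
1. Y is the midpoint of DA ⇒ Y = (0, 1/2)
2. Z is the midpoint of DP ⇒ Z = (1/2, 1/2)
3. U is the centroid of triangle APD ⇒ U = (1/3, 1/3)
4. T lies on line PD with PT:TD = 5:1 ⇒ T = (1/6, 5/6)
5. X is where the line through Z parallel to TY meets line TA ⇒ X = (-1/6, -5/6)
line XU meets PD at B = (13/30, 17/30)
U = X + t·(B−X) with t = 5/6, so XU:UB = 5/6:1/6

XU:UB = 5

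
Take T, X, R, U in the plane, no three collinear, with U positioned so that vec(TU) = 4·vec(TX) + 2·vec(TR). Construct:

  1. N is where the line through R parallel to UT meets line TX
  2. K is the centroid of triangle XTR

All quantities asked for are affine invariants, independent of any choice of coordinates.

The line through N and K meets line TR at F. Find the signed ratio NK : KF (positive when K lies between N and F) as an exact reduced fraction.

Work in coordinates with T = (0, 0), X = (1, 0), R = (0, 1), U = (4, 2).
1. N is where the line through R parallel to UT meets line TX ⇒ N = (-2, 0)
2. K is the centroid of triangle XTR ⇒ K = (1/3, 1/3)
line NK meets TR at F = (0, 2/7)
K = N + t·(F−N) with t = 7/6, so NK:KF = 7/6:-1/6

NK:KF = -7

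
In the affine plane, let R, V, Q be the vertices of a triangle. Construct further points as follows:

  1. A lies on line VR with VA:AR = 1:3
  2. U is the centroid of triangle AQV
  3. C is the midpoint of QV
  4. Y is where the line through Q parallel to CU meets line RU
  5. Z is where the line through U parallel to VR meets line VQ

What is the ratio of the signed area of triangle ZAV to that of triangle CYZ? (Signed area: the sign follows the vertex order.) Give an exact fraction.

[ZAV]:[CYZ] = 9/7

Assign R = (0, 0), V = (1, 0), Q = (0, 1) — the answer is frame-independent, so this choice is without loss of generality.
1. A lies on line VR with VA:AR = 1:3 ⇒ A = (3/4, 0)
2. U is the centroid of triangle AQV ⇒ U = (7/12, 1/3)
3. C is the midpoint of QV ⇒ C = (1/2, 1/2)
4. Y is where the line through Q parallel to CU meets line RU ⇒ Y = (7/18, 2/9)
5. Z is where the line through U parallel to VR meets line VQ ⇒ Z = (2/3, 1/3)
2·[ZAV] = 1/12, 2·[CYZ] = 7/108
[ZAV]:[CYZ] = 1/12:7/108 = 9/7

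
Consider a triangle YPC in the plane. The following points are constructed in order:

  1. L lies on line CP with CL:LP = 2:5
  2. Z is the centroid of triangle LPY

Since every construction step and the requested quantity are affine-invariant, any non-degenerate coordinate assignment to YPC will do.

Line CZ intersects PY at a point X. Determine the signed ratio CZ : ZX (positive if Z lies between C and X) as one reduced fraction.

Set Y = (0, 0), P = (1, 0), C = (0, 1); any affine frame gives the same invariant.
1. L lies on line CP with CL:LP = 2:5 ⇒ L = (2/7, 5/7)
2. Z is the centroid of triangle LPY ⇒ Z = (3/7, 5/21)
line CZ meets PY at X = (9/16, 0)
Z = C + t·(X−C) with t = 16/21, so CZ:ZX = 16/21:5/21

CZ:ZX = 16/5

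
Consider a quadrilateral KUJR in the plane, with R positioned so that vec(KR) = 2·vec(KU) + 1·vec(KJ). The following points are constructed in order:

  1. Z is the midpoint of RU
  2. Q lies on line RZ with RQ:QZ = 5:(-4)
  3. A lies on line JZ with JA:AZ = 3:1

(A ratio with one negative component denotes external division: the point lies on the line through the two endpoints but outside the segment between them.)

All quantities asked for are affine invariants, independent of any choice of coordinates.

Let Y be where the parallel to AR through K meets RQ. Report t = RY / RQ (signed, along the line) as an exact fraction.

t = 1/10

Set K = (0, 0), U = (1, 0), J = (0, 1), R = (2, 1); any affine frame gives the same invariant.
1. Z is the midpoint of RU ⇒ Z = (3/2, 1/2)
2. Q lies on line RZ with RQ:QZ = 5:(-4) ⇒ Q = (-1/2, -3/2)
3. A lies on line JZ with JA:AZ = 3:1 ⇒ A = (9/8, 5/8)
through K parallel to AR: direction (7/8, 3/8); meets RQ at Y = (7/4, 3/4)
Y = R + t·(Q−R) with t = 1/10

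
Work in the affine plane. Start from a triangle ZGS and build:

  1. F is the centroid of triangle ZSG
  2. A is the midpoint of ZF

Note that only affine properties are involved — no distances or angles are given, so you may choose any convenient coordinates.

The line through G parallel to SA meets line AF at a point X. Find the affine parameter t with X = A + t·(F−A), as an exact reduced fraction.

Work in coordinates with Z = (0, 0), G = (1, 0), S = (0, 1).
1. F is the centroid of triangle ZSG ⇒ F = (1/3, 1/3)
2. A is the midpoint of ZF ⇒ A = (1/6, 1/6)
through G parallel to SA: direction (1/6, -5/6); meets AF at X = (5/6, 5/6)
X = A + t·(F−A) with t = 4

t = 4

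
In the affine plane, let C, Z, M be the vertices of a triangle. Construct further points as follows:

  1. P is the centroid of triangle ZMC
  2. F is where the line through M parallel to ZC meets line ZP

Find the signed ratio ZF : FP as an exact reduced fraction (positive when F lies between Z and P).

ZF:FP = -3/2

Set C = (0, 0), Z = (1, 0), M = (0, 1); any affine frame gives the same invariant.
1. P is the centroid of triangle ZMC ⇒ P = (1/3, 1/3)
2. F is where the line through M parallel to ZC meets line ZP ⇒ F = (-1, 1)
F = Z + t·(P−Z) with t = 3, so ZF:FP = t:(1−t) = 3:-2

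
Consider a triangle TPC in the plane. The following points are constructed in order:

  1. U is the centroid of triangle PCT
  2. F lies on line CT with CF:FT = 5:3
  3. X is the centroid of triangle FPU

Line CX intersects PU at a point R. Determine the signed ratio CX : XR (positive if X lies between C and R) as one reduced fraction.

Work in coordinates with T = (0, 0), P = (1, 0), C = (0, 1).
1. U is the centroid of triangle PCT ⇒ U = (1/3, 1/3)
2. F lies on line CT with CF:FT = 5:3 ⇒ F = (0, 3/8)
3. X is the centroid of triangle FPU ⇒ X = (4/9, 17/72)
line CX meets PU at R = (16/39, 23/78)
X = C + t·(R−C) with t = 13/12, so CX:XR = 13/12:-1/12

CX:XR = -13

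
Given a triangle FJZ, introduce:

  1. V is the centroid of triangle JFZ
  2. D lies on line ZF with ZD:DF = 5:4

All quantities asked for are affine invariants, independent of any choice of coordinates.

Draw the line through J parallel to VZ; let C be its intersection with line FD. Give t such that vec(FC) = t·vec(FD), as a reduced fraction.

t = 9/2

Choose coordinates F = (0, 0), J = (1, 0), Z = (0, 1).
1. V is the centroid of triangle JFZ ⇒ V = (1/3, 1/3)
2. D lies on line ZF with ZD:DF = 5:4 ⇒ D = (0, 4/9)
through J parallel to VZ: direction (-1/3, 2/3); meets FD at C = (0, 2)
C = F + t·(D−F) with t = 9/2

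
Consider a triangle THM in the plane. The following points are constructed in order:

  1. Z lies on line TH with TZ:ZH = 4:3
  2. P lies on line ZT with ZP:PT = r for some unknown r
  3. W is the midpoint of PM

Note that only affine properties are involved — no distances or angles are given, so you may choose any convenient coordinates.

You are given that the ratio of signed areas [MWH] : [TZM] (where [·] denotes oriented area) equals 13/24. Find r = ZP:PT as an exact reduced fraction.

r = 1/2

Choose coordinates T = (0, 0), H = (1, 0), M = (0, 1).
1. Z lies on line TH with TZ:ZH = 4:3 ⇒ Z = (4/7, 0)
2. With ZP:PT = r, write λ = r/(r+1) so P = Z + λ·(T−Z); P is affine-linear in λ
3. W is the midpoint of PM ⇒ W is an affine combination of earlier points and hence also affine-linear in λ
Every point depending on P is an affine combination of P and λ-independent points, so each such coordinate is linear in λ; the λ² term in each signed area is a multiple of (T−Z)×(T−Z) = 0, so 2·[MWH] and 2·[TZM] are each linear in λ. Evaluating at λ=0 and λ=1:
  2·[MWH] = 2/7·λ + 3/14,   2·[TZM] = 4/7
So [MWH]:[TZM] = (2/7·λ + 3/14) / (4/7). Setting this equal to 13/24:
  2/7·λ + 3/14 = 13/24·(4/7)  ⇒  λ = 1/3
Then r = λ/(1−λ) = (1/3)/(2/3) = 1/2. Check: with r = 1/2, P = (8/21, 0) and [MWH]:[TZM] = 13/24 as required.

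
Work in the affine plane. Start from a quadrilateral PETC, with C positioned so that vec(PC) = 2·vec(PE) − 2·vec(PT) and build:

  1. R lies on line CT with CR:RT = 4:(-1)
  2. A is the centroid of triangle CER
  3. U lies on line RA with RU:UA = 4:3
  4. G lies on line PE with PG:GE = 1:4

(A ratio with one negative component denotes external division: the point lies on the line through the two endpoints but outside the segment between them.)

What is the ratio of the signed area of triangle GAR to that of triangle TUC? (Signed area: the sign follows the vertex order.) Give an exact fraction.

Assign P = (0, 0), E = (1, 0), T = (0, 1), C = (2, -2) — the answer is frame-independent, so this choice is without loss of generality.
1. R lies on line CT with CR:RT = 4:(-1) ⇒ R = (-2/3, 2)
2. A is the centroid of triangle CER ⇒ A = (7/9, 0)
3. U lies on line RA with RU:UA = 4:3 ⇒ U = (10/63, 6/7)
4. G lies on line PE with PG:GE = 1:4 ⇒ G = (1/5, 0)
2·[GAR] = 52/45, 2·[TUC] = -4/21
[GAR]:[TUC] = 52/45:-4/21 = -91/15

[GAR]:[TUC] = -91/15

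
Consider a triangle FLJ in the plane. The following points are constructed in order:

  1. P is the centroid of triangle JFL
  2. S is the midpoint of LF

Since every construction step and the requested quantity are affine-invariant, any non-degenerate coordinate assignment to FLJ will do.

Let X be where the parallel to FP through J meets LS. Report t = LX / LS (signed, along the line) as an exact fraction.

t = 4

Work in coordinates with F = (0, 0), L = (1, 0), J = (0, 1).
1. P is the centroid of triangle JFL ⇒ P = (1/3, 1/3)
2. S is the midpoint of LF ⇒ S = (1/2, 0)
through J parallel to FP: direction (1/3, 1/3); meets LS at X = (-1, 0)
X = L + t·(S−L) with t = 4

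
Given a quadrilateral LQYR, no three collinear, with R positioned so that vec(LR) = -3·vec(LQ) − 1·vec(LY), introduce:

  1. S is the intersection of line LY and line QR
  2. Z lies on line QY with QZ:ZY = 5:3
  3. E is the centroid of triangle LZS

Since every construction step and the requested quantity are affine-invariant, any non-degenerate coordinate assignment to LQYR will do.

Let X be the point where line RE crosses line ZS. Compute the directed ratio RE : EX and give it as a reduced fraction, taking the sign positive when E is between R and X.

RE:EX = 74

Set L = (0, 0), Q = (1, 0), Y = (0, 1), R = (-3, -1); any affine frame gives the same invariant.
1. S is the intersection of line LY and line QR ⇒ S = (0, -1/4)
2. Z lies on line QY with QZ:ZY = 5:3 ⇒ Z = (3/8, 5/8)
3. E is the centroid of triangle LZS ⇒ E = (1/8, 1/8)
line RE meets ZS at X = (99/592, 83/592)
E = R + t·(X−R) with t = 74/75, so RE:EX = 74/75:1/75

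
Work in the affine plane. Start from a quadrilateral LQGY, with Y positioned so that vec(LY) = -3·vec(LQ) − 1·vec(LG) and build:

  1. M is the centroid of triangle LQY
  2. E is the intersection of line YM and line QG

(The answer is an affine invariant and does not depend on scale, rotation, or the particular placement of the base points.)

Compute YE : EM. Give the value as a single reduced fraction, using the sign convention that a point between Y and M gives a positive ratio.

Set L = (0, 0), Q = (1, 0), G = (0, 1), Y = (-3, -1); any affine frame gives the same invariant.
1. M is the centroid of triangle LQY ⇒ M = (-2/3, -1/3)
2. E is the intersection of line YM and line QG ⇒ E = (8/9, 1/9)
E = Y + t·(M−Y) with t = 5/3, so YE:EM = t:(1−t) = 5/3:-2/3

YE:EM = -5/2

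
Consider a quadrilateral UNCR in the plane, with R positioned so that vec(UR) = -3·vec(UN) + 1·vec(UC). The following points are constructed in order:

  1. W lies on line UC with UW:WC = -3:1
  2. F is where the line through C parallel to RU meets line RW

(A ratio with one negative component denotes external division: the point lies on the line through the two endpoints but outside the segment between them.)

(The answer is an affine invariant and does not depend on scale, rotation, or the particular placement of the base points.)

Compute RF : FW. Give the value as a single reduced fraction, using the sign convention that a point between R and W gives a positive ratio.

RF:FW = 2

Assign U = (0, 0), N = (1, 0), C = (0, 1), R = (-3, 1) — the answer is frame-independent, so this choice is without loss of generality.
1. W lies on line UC with UW:WC = -3:1 ⇒ W = (0, 3/2)
2. F is where the line through C parallel to RU meets line RW ⇒ F = (-1, 4/3)
F = R + t·(W−R) with t = 2/3, so RF:FW = t:(1−t) = 2/3:1/3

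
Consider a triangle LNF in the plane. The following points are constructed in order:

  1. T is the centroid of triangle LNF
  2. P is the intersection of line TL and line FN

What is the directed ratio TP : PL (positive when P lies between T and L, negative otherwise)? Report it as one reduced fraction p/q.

Assign L = (0, 0), N = (1, 0), F = (0, 1) — the answer is frame-independent, so this choice is without loss of generality.
1. T is the centroid of triangle LNF ⇒ T = (1/3, 1/3)
2. P is the intersection of line TL and line FN ⇒ P = (1/2, 1/2)
P = T + t·(L−T) with t = -1/2, so TP:PL = t:(1−t) = -1/2:3/2

TP:PL = -1/3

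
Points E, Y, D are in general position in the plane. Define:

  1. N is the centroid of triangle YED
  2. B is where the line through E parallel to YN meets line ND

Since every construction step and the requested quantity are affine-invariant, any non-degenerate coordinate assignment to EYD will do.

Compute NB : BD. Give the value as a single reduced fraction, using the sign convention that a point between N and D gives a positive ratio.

NB:BD = -1/2

Work in coordinates with E = (0, 0), Y = (1, 0), D = (0, 1).
1. N is the centroid of triangle YED ⇒ N = (1/3, 1/3)
2. B is where the line through E parallel to YN meets line ND ⇒ B = (2/3, -1/3)
B = N + t·(D−N) with t = -1, so NB:BD = t:(1−t) = -1:2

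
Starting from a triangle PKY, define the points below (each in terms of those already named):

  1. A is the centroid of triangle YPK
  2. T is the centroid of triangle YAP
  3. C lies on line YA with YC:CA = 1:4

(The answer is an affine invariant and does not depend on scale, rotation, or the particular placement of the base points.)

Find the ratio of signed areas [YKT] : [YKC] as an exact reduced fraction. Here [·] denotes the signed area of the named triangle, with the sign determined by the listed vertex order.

Set P = (0, 0), K = (1, 0), Y = (0, 1); any affine frame gives the same invariant.
1. A is the centroid of triangle YPK ⇒ A = (1/3, 1/3)
2. T is the centroid of triangle YAP ⇒ T = (1/9, 4/9)
3. C lies on line YA with YC:CA = 1:4 ⇒ C = (1/15, 13/15)
2·[YKT] = -4/9, 2·[YKC] = -1/15
[YKT]:[YKC] = -4/9:-1/15 = 20/3

[YKT]:[YKC] = 20/3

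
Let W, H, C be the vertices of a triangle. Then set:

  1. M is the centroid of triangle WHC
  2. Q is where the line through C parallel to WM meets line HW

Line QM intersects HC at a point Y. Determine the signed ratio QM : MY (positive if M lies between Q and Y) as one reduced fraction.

Choose coordinates W = (0, 0), H = (1, 0), C = (0, 1).
1. M is the centroid of triangle WHC ⇒ M = (1/3, 1/3)
2. Q is where the line through C parallel to WM meets line HW ⇒ Q = (-1, 0)
line QM meets HC at Y = (3/5, 2/5)
M = Q + t·(Y−Q) with t = 5/6, so QM:MY = 5/6:1/6

QM:MY = 5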